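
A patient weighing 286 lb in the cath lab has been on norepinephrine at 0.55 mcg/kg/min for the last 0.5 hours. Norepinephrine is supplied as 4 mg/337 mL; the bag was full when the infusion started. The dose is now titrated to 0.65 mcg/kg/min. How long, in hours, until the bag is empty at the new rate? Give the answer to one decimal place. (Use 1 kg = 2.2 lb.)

Initial rate:
Weight = 286 lb ÷ 2.2 lb/kg = 130 kg
Dose = 0.55 mcg/kg/min × 130 kg = 71.5 mcg/min
71.5 mcg/min × 60 min/hr = 4290 mcg/hr
Concentration = 4 mg ÷ 337 mL = 0.01186944 mg/mL = 11.86944 mcg/mL
Rate = 4290 mcg/hr ÷ 11.86944 mcg/mL = 361.4325 mL/hr
Volume infused so far = 361.4325 mL/hr × 0.5 hr = 180.7163 mL
Volume remaining = 337 − 180.7163 = 156.2837 mL
New rate:
Dose = 0.65 mcg/kg/min × 130 kg = 84.5 mcg/min
84.5 mcg/min × 60 min/hr = 5070 mcg/hr
Rate = 5070 mcg/hr ÷ 11.86944 mcg/mL = 427.1475 mL/hr
Time remaining = 156.2837 mL ÷ 427.1475 mL/hr = 0.3658777 hr

0.4 hours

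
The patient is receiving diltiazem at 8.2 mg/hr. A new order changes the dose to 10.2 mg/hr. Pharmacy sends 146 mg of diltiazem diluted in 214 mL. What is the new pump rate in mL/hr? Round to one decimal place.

15.0 mL/hr

Concentration = 146 mg ÷ 214 mL = 0.682243 mg/mL
Rate = 10.2 mg/hr ÷ 0.682243 mg/mL = 14.95068 mL/hr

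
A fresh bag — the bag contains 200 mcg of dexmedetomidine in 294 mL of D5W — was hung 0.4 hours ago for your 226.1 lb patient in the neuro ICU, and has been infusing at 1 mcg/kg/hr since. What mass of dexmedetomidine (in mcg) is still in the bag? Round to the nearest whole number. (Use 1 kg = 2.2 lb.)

159 mcg

Weight = 226.1 lb ÷ 2.2 lb/kg = 102.7727 kg
Dose = 1 mcg/kg/hr × 102.7727 kg = 102.7727 mcg/hr
Concentration = 200 mcg ÷ 294 mL = 0.6802721 mcg/mL
Rate = 102.7727 mcg/hr ÷ 0.6802721 mcg/mL = 151.0759 mL/hr
Volume infused = 151.0759 mL/hr × 0.4 hr = 60.43036 mL
Volume remaining = 294 − 60.43036 = 233.5696 mL
Drug remaining = 233.5696 mL × 0.6802721 mcg/mL = 158.8909 mcg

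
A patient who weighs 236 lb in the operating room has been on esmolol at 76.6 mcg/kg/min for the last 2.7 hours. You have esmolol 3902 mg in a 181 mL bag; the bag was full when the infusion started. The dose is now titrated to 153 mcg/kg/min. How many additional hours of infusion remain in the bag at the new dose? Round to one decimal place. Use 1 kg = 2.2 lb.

Initial rate:
Weight = 236 lb ÷ 2.2 lb/kg = 107.2727 kg
Dose = 76.6 mcg/kg/min × 107.2727 kg = 8217.091 mcg/min
8217.091 mcg/min × 60 min/hr = 493025.5 mcg/hr
Concentration = 3902 mg ÷ 181 mL = 21.55801 mg/mL = 21558.01 mcg/mL
Rate = 493025.5 mcg/hr ÷ 21558.01 mcg/mL = 22.86971 mL/hr
Volume infused so far = 22.86971 mL/hr × 2.7 hr = 61.74822 mL
Volume remaining = 181 − 61.74822 = 119.2518 mL
New rate:
Dose = 153 mcg/kg/min × 107.2727 kg = 16412.73 mcg/min
16412.73 mcg/min × 60 min/hr = 984763.6 mcg/hr
Rate = 984763.6 mcg/hr ÷ 21558.01 mcg/mL = 45.67971 mL/hr
Time remaining = 119.2518 mL ÷ 45.67971 mL/hr = 2.610607 hr

2.6 hours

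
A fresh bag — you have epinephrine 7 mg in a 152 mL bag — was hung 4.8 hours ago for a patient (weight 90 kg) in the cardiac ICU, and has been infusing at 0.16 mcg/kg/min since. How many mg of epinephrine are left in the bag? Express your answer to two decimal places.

2.85 mg

Dose = 0.16 mcg/kg/min × 90 kg = 14.4 mcg/min
14.4 mcg/min × 60 min/hr = 864 mcg/hr
Concentration = 7 mg ÷ 152 mL = 0.04605263 mg/mL = 46.05263 mcg/mL
Rate = 864 mcg/hr ÷ 46.05263 mcg/mL = 18.76114 mL/hr
Volume infused = 18.76114 mL/hr × 4.8 hr = 90.05349 mL
Volume remaining = 152 − 90.05349 = 61.94651 mL
Drug remaining = 61.94651 mL × 46.05263 mcg/mL = 2852.8 mcg = 2.8528 mg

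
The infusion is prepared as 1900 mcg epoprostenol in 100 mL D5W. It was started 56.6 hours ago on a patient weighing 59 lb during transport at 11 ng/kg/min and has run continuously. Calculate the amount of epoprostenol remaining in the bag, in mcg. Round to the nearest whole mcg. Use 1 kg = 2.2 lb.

898 mcg

Weight = 59 lb ÷ 2.2 lb/kg = 26.81818 kg
Dose = 11 ng/kg/min × 26.81818 kg = 295 ng/min
295 ng/min × 60 min/hr = 17700 ng/hr
Concentration = 1900 mcg ÷ 100 mL = 19 mcg/mL = 19000 ng/mL
Rate = 17700 ng/hr ÷ 19000 ng/mL = 0.9315789 mL/hr
Volume infused = 0.9315789 mL/hr × 56.6 hr = 52.72737 mL
Volume remaining = 100 − 52.72737 = 47.27263 mL
Drug remaining = 47.27263 mL × 19000 ng/mL = 898180 ng = 898.18 mcg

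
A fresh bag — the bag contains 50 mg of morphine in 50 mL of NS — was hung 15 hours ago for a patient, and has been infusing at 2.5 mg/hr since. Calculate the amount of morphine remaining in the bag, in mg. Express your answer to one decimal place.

Concentration = 50 mg ÷ 50 mL = 1 mg/mL
Rate = 2.5 mg/hr ÷ 1 mg/mL = 2.5 mL/hr
Volume infused = 2.5 mL/hr × 15 hr = 37.5 mL
Volume remaining = 50 − 37.5 = 12.5 mL
Drug remaining = 12.5 mL × 1 mg/mL = 12.5 mg

12.5 mg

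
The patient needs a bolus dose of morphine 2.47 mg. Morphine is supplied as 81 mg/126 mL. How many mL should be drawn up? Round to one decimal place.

3.8 mL

Concentration = 81 mg ÷ 126 mL = 0.6428571 mg/mL
Volume = 2.47 mg ÷ 0.6428571 mg/mL = 3.842222 mL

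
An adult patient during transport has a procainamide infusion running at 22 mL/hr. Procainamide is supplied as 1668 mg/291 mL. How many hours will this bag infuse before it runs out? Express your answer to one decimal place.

13.2 hours

Duration = 291 mL ÷ 22 mL/hr = 13.22727 hr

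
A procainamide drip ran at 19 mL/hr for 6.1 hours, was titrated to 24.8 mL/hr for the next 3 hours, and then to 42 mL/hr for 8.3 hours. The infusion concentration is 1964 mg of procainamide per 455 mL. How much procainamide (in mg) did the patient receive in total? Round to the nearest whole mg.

Concentration = 1964 mg ÷ 455 mL = 4.316484 mg/mL
Stage 1: 19 mL/hr × 6.1 hr = 115.9 mL → 115.9 mL × 4.316484 mg/mL = 500.2804 mg
Stage 2: 24.8 mL/hr × 3 hr = 74.4 mL → 74.4 mL × 4.316484 mg/mL = 321.1464 mg
Stage 3: 42 mL/hr × 8.3 hr = 348.6 mL → 348.6 mL × 4.316484 mg/mL = 1504.726 mg
Total = 500.2804 + 321.1464 + 1504.726 = 2326.153 mg

2326 mg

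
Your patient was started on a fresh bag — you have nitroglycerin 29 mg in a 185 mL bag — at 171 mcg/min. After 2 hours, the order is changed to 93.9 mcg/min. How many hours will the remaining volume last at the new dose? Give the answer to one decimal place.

1.5 hours

Initial rate:
171 mcg/min × 60 min/hr = 10260 mcg/hr
Concentration = 29 mg ÷ 185 mL = 0.1567568 mg/mL = 156.7568 mcg/mL
Rate = 10260 mcg/hr ÷ 156.7568 mcg/mL = 65.45172 mL/hr
Volume infused so far = 65.45172 mL/hr × 2 hr = 130.9034 mL
Volume remaining = 185 − 130.9034 = 54.09655 mL
New rate:
93.9 mcg/min × 60 min/hr = 5634 mcg/hr
Rate = 5634 mcg/hr ÷ 156.7568 mcg/mL = 35.94103 mL/hr
Time remaining = 54.09655 mL ÷ 35.94103 mL/hr = 1.505147 hr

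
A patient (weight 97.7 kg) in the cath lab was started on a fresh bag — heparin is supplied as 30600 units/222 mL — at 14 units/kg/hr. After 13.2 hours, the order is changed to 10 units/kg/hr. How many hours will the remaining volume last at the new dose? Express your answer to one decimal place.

Initial rate:
Dose = 14 units/kg/hr × 97.7 kg = 1367.8 units/hr
Concentration = 30600 units ÷ 222 mL = 137.8378 units/mL
Rate = 1367.8 units/hr ÷ 137.8378 units/mL = 9.923255 mL/hr
Volume infused so far = 9.923255 mL/hr × 13.2 hr = 130.987 mL
Volume remaining = 222 − 130.987 = 91.01304 mL
New rate:
Dose = 10 units/kg/hr × 97.7 kg = 977 units/hr
Rate = 977 units/hr ÷ 137.8378 units/mL = 7.088039 mL/hr
Time remaining = 91.01304 mL ÷ 7.088039 mL/hr = 12.84037 hr

12.8 hours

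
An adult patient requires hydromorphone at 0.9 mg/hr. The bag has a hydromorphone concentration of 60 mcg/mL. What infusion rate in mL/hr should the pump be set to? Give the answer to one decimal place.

Concentration = 60 mcg/mL = 0.06 mg/mL
Rate = 0.9 mg/hr ÷ 0.06 mg/mL = 15 mL/hr

15.0 mL/hr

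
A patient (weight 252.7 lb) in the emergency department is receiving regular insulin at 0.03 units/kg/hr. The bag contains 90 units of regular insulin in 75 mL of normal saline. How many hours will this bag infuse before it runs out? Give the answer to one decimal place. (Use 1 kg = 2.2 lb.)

Weight = 252.7 lb ÷ 2.2 lb/kg = 114.8636 kg
Dose = 0.03 units/kg/hr × 114.8636 kg = 3.445909 units/hr
Concentration = 90 units ÷ 75 mL = 1.2 units/mL
Rate = 3.445909 units/hr ÷ 1.2 units/mL = 2.871591 mL/hr
Duration = 75 mL ÷ 2.871591 mL/hr = 26.11793 hr

26.1 hours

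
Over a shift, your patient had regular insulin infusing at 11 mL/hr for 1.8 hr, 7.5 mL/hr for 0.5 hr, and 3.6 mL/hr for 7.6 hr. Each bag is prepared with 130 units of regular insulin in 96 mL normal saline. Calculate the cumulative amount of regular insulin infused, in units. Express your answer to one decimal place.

Concentration = 130 units ÷ 96 mL = 1.354167 units/mL
Stage 1: 11 mL/hr × 1.8 hr = 19.8 mL → 19.8 mL × 1.354167 units/mL = 26.8125 units
Stage 2: 7.5 mL/hr × 0.5 hr = 3.75 mL → 3.75 mL × 1.354167 units/mL = 5.078125 units
Stage 3: 3.6 mL/hr × 7.6 hr = 27.36 mL → 27.36 mL × 1.354167 units/mL = 37.05 units
Total = 26.8125 + 5.078125 + 37.05 = 68.94062 units

68.9 units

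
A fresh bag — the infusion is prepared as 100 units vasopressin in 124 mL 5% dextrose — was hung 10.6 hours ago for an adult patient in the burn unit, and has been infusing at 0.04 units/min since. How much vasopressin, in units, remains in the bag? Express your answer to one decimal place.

0.04 units/min × 60 min/hr = 2.4 units/hr
Concentration = 100 units ÷ 124 mL = 0.8064516 units/mL
Rate = 2.4 units/hr ÷ 0.8064516 units/mL = 2.976 mL/hr
Volume infused = 2.976 mL/hr × 10.6 hr = 31.5456 mL
Volume remaining = 124 − 31.5456 = 92.4544 mL
Drug remaining = 92.4544 mL × 0.8064516 units/mL = 74.56 units

74.6 units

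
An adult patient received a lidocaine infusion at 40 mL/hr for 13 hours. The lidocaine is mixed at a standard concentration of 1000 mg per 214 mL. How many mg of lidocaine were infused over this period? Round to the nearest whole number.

2430 mg

Concentration = 1000 mg ÷ 214 mL = 4.672897 mg/mL
Drug rate = 40 mL/hr × 4.672897 mg/mL = 186.9159 mg/hr
Total = 186.9159 mg/hr × 13 hr = 2429.907 mg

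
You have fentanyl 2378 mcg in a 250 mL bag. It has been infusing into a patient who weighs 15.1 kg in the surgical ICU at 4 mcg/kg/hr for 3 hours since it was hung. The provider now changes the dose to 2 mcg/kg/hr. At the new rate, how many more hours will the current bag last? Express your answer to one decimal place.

Initial rate:
Dose = 4 mcg/kg/hr × 15.1 kg = 60.4 mcg/hr
Concentration = 2378 mcg ÷ 250 mL = 9.512 mcg/mL
Rate = 60.4 mcg/hr ÷ 9.512 mcg/mL = 6.349874 mL/hr
Volume infused so far = 6.349874 mL/hr × 3 hr = 19.04962 mL
Volume remaining = 250 − 19.04962 = 230.9504 mL
New rate:
Dose = 2 mcg/kg/hr × 15.1 kg = 30.2 mcg/hr
Rate = 30.2 mcg/hr ÷ 9.512 mcg/mL = 3.174937 mL/hr
Time remaining = 230.9504 mL ÷ 3.174937 mL/hr = 72.74172 hr

72.7 hours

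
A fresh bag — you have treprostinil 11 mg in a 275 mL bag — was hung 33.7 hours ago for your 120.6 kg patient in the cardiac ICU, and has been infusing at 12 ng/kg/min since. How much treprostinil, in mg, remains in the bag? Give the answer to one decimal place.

8.1 mg

Dose = 12 ng/kg/min × 120.6 kg = 1447.2 ng/min
1447.2 ng/min × 60 min/hr = 86832 ng/hr
Concentration = 11 mg ÷ 275 mL = 0.04 mg/mL = 40000 ng/mL
Rate = 86832 ng/hr ÷ 40000 ng/mL = 2.1708 mL/hr
Volume infused = 2.1708 mL/hr × 33.7 hr = 73.15596 mL
Volume remaining = 275 − 73.15596 = 201.844 mL
Drug remaining = 201.844 mL × 40000 ng/mL = 8073762 ng = 8.073762 mg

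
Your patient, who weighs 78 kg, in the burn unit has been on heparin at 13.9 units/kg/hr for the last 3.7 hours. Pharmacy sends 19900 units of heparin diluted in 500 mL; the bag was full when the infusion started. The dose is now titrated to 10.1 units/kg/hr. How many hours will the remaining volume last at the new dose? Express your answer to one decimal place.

20.2 hours

Initial rate:
Dose = 13.9 units/kg/hr × 78 kg = 1084.2 units/hr
Concentration = 19900 units ÷ 500 mL = 39.8 units/mL
Rate = 1084.2 units/hr ÷ 39.8 units/mL = 27.24121 mL/hr
Volume infused so far = 27.24121 mL/hr × 3.7 hr = 100.7925 mL
Volume remaining = 500 − 100.7925 = 399.2075 mL
New rate:
Dose = 10.1 units/kg/hr × 78 kg = 787.8 units/hr
Rate = 787.8 units/hr ÷ 39.8 units/mL = 19.79397 mL/hr
Time remaining = 399.2075 mL ÷ 19.79397 mL/hr = 20.16814 hr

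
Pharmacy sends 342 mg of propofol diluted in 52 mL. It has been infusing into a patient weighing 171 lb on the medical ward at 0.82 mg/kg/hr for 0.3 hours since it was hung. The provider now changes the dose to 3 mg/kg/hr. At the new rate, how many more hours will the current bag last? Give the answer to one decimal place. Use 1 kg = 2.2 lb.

1.4 hours

Initial rate:
Weight = 171 lb ÷ 2.2 lb/kg = 77.72727 kg
Dose = 0.82 mg/kg/hr × 77.72727 kg = 63.73636 mg/hr
Concentration = 342 mg ÷ 52 mL = 6.576923 mg/mL
Rate = 63.73636 mg/hr ÷ 6.576923 mg/mL = 9.690909 mL/hr
Volume infused so far = 9.690909 mL/hr × 0.3 hr = 2.907273 mL
Volume remaining = 52 − 2.907273 = 49.09273 mL
New rate:
Dose = 3 mg/kg/hr × 77.72727 kg = 233.1818 mg/hr
Rate = 233.1818 mg/hr ÷ 6.576923 mg/mL = 35.45455 mL/hr
Time remaining = 49.09273 mL ÷ 35.45455 mL/hr = 1.384667 hr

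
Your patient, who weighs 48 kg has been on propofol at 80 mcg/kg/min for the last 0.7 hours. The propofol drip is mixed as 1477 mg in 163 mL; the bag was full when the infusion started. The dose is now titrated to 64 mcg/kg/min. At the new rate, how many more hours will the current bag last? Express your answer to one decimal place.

Initial rate:
Dose = 80 mcg/kg/min × 48 kg = 3840 mcg/min
3840 mcg/min × 60 min/hr = 230400 mcg/hr
Concentration = 1477 mg ÷ 163 mL = 9.06135 mg/mL = 9061.35 mcg/mL
Rate = 230400 mcg/hr ÷ 9061.35 mcg/mL = 25.42668 mL/hr
Volume infused so far = 25.42668 mL/hr × 0.7 hr = 17.79867 mL
Volume remaining = 163 − 17.79867 = 145.2013 mL
New rate:
Dose = 64 mcg/kg/min × 48 kg = 3072 mcg/min
3072 mcg/min × 60 min/hr = 184320 mcg/hr
Rate = 184320 mcg/hr ÷ 9061.35 mcg/mL = 20.34134 mL/hr
Time remaining = 145.2013 mL ÷ 20.34134 mL/hr = 7.138238 hr

7.1 hours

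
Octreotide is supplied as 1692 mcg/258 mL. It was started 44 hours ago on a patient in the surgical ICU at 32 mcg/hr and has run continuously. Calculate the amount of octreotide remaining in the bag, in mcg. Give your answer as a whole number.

284 mcg

Concentration = 1692 mcg ÷ 258 mL = 6.55814 mcg/mL
Rate = 32 mcg/hr ÷ 6.55814 mcg/mL = 4.879433 mL/hr
Volume infused = 4.879433 mL/hr × 44 hr = 214.695 mL
Volume remaining = 258 − 214.695 = 43.30496 mL
Drug remaining = 43.30496 mL × 6.55814 mcg/mL = 284 mcg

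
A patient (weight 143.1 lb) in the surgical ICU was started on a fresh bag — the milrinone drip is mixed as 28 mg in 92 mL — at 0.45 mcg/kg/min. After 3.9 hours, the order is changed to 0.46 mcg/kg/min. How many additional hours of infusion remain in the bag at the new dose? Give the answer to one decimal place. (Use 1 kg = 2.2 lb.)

11.8 hours

Initial rate:
Weight = 143.1 lb ÷ 2.2 lb/kg = 65.04545 kg
Dose = 0.45 mcg/kg/min × 65.04545 kg = 29.27045 mcg/min
29.27045 mcg/min × 60 min/hr = 1756.227 mcg/hr
Concentration = 28 mg ÷ 92 mL = 0.3043478 mg/mL = 304.3478 mcg/mL
Rate = 1756.227 mcg/hr ÷ 304.3478 mcg/mL = 5.770461 mL/hr
Volume infused so far = 5.770461 mL/hr × 3.9 hr = 22.5048 mL
Volume remaining = 92 − 22.5048 = 69.4952 mL
New rate:
Dose = 0.46 mcg/kg/min × 65.04545 kg = 29.92091 mcg/min
29.92091 mcg/min × 60 min/hr = 1795.255 mcg/hr
Rate = 1795.255 mcg/hr ÷ 304.3478 mcg/mL = 5.898694 mL/hr
Time remaining = 69.4952 mL ÷ 5.898694 mL/hr = 11.78146 hr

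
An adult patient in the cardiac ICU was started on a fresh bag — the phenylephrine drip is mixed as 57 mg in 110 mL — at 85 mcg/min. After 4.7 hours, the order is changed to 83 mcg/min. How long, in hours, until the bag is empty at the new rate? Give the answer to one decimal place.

Initial rate:
85 mcg/min × 60 min/hr = 5100 mcg/hr
Concentration = 57 mg ÷ 110 mL = 0.5181818 mg/mL = 518.1818 mcg/mL
Rate = 5100 mcg/hr ÷ 518.1818 mcg/mL = 9.842105 mL/hr
Volume infused so far = 9.842105 mL/hr × 4.7 hr = 46.25789 mL
Volume remaining = 110 − 46.25789 = 63.74211 mL
New rate:
83 mcg/min × 60 min/hr = 4980 mcg/hr
Rate = 4980 mcg/hr ÷ 518.1818 mcg/mL = 9.610526 mL/hr
Time remaining = 63.74211 mL ÷ 9.610526 mL/hr = 6.63253 hr

6.6 hours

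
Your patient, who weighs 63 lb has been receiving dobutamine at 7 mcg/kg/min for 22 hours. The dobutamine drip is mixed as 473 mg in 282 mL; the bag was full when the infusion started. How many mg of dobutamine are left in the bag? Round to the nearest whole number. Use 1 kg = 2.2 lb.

208 mg

Weight = 63 lb ÷ 2.2 lb/kg = 28.63636 kg
Dose = 7 mcg/kg/min × 28.63636 kg = 200.4545 mcg/min
200.4545 mcg/min × 60 min/hr = 12027.27 mcg/hr
Concentration = 473 mg ÷ 282 mL = 1.677305 mg/mL = 1677.305 mcg/mL
Rate = 12027.27 mcg/hr ÷ 1677.305 mcg/mL = 7.170594 mL/hr
Volume infused = 7.170594 mL/hr × 22 hr = 157.7531 mL
Volume remaining = 282 − 157.7531 = 124.2469 mL
Drug remaining = 124.2469 mL × 1677.305 mcg/mL = 208400 mcg = 208.4 mg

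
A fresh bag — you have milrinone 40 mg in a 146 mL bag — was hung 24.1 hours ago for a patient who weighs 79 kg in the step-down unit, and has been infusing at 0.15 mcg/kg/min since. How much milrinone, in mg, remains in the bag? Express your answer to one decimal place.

22.9 mg

Dose = 0.15 mcg/kg/min × 79 kg = 11.85 mcg/min
11.85 mcg/min × 60 min/hr = 711 mcg/hr
Concentration = 40 mg ÷ 146 mL = 0.2739726 mg/mL = 273.9726 mcg/mL
Rate = 711 mcg/hr ÷ 273.9726 mcg/mL = 2.59515 mL/hr
Volume infused = 2.59515 mL/hr × 24.1 hr = 62.54312 mL
Volume remaining = 146 − 62.54312 = 83.45688 mL
Drug remaining = 83.45688 mL × 273.9726 mcg/mL = 22864.9 mcg = 22.8649 mg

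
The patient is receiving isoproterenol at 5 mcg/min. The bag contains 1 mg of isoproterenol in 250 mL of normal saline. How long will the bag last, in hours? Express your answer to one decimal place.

5 mcg/min × 60 min/hr = 300 mcg/hr
Concentration = 1 mg ÷ 250 mL = 0.004 mg/mL = 4 mcg/mL
Rate = 300 mcg/hr ÷ 4 mcg/mL = 75 mL/hr
Duration = 250 mL ÷ 75 mL/hr = 3.333333 hr

3.3 hours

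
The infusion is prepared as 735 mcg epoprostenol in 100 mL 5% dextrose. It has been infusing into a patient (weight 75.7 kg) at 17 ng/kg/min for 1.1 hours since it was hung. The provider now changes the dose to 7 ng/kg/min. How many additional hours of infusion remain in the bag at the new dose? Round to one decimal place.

Initial rate:
Dose = 17 ng/kg/min × 75.7 kg = 1286.9 ng/min
1286.9 ng/min × 60 min/hr = 77214 ng/hr
Concentration = 735 mcg ÷ 100 mL = 7.35 mcg/mL = 7350 ng/mL
Rate = 77214 ng/hr ÷ 7350 ng/mL = 10.50531 mL/hr
Volume infused so far = 10.50531 mL/hr × 1.1 hr = 11.55584 mL
Volume remaining = 100 − 11.55584 = 88.44416 mL
New rate:
Dose = 7 ng/kg/min × 75.7 kg = 529.9 ng/min
529.9 ng/min × 60 min/hr = 31794 ng/hr
Rate = 31794 ng/hr ÷ 7350 ng/mL = 4.325714 mL/hr
Time remaining = 88.44416 mL ÷ 4.325714 mL/hr = 20.44614 hr

20.4 hours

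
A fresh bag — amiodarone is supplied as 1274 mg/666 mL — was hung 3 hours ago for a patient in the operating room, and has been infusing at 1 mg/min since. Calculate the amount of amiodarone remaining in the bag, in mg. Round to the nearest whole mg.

1094 mg

1 mg/min × 60 min/hr = 60 mg/hr
Concentration = 1274 mg ÷ 666 mL = 1.912913 mg/mL
Rate = 60 mg/hr ÷ 1.912913 mg/mL = 31.36578 mL/hr
Volume infused = 31.36578 mL/hr × 3 hr = 94.09733 mL
Volume remaining = 666 − 94.09733 = 571.9027 mL
Drug remaining = 571.9027 mL × 1.912913 mg/mL = 1094 mg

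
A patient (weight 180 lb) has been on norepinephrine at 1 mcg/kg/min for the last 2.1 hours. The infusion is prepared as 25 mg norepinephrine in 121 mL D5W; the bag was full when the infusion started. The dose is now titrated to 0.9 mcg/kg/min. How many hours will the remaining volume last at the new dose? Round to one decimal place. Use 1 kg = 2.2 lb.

Initial rate:
Weight = 180 lb ÷ 2.2 lb/kg = 81.81818 kg
Dose = 1 mcg/kg/min × 81.81818 kg = 81.81818 mcg/min
81.81818 mcg/min × 60 min/hr = 4909.091 mcg/hr
Concentration = 25 mg ÷ 121 mL = 0.2066116 mg/mL = 206.6116 mcg/mL
Rate = 4909.091 mcg/hr ÷ 206.6116 mcg/mL = 23.76 mL/hr
Volume infused so far = 23.76 mL/hr × 2.1 hr = 49.896 mL
Volume remaining = 121 − 49.896 = 71.104 mL
New rate:
Dose = 0.9 mcg/kg/min × 81.81818 kg = 73.63636 mcg/min
73.63636 mcg/min × 60 min/hr = 4418.182 mcg/hr
Rate = 4418.182 mcg/hr ÷ 206.6116 mcg/mL = 21.384 mL/hr
Time remaining = 71.104 mL ÷ 21.384 mL/hr = 3.325103 hr

3.3 hours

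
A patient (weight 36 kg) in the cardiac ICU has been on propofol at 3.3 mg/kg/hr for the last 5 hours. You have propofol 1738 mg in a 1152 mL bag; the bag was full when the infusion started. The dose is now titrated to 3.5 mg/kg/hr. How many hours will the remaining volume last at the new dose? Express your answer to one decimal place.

Initial rate:
Dose = 3.3 mg/kg/hr × 36 kg = 118.8 mg/hr
Concentration = 1738 mg ÷ 1152 mL = 1.508681 mg/mL
Rate = 118.8 mg/hr ÷ 1.508681 mg/mL = 78.7443 mL/hr
Volume infused so far = 78.7443 mL/hr × 5 hr = 393.7215 mL
Volume remaining = 1152 − 393.7215 = 758.2785 mL
New rate:
Dose = 3.5 mg/kg/hr × 36 kg = 126 mg/hr
Rate = 126 mg/hr ÷ 1.508681 mg/mL = 83.51669 mL/hr
Time remaining = 758.2785 mL ÷ 83.51669 mL/hr = 9.079365 hr

9.1 hours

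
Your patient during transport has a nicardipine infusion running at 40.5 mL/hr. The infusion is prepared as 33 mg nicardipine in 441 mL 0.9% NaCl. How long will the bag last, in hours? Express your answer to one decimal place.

10.9 hours

Duration = 441 mL ÷ 40.5 mL/hr = 10.88889 hr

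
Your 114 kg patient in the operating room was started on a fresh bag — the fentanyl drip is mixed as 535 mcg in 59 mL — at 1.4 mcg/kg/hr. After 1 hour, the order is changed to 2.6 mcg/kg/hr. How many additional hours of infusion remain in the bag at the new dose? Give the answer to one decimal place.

1.3 hours

Initial rate:
Dose = 1.4 mcg/kg/hr × 114 kg = 159.6 mcg/hr
Concentration = 535 mcg ÷ 59 mL = 9.067797 mcg/mL
Rate = 159.6 mcg/hr ÷ 9.067797 mcg/mL = 17.60075 mL/hr
Volume infused so far = 17.60075 mL/hr × 1 hr = 17.60075 mL
Volume remaining = 59 − 17.60075 = 41.39925 mL
New rate:
Dose = 2.6 mcg/kg/hr × 114 kg = 296.4 mcg/hr
Rate = 296.4 mcg/hr ÷ 9.067797 mcg/mL = 32.6871 mL/hr
Time remaining = 41.39925 mL ÷ 32.6871 mL/hr = 1.266532 hr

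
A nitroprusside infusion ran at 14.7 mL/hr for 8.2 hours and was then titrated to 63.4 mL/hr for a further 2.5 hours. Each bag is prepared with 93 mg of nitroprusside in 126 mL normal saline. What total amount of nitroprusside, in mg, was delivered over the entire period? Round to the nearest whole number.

206 mg

Concentration = 93 mg ÷ 126 mL = 0.7380952 mg/mL
Stage 1: 14.7 mL/hr × 8.2 hr = 120.54 mL → 120.54 mL × 0.7380952 mg/mL = 88.97 mg
Stage 2: 63.4 mL/hr × 2.5 hr = 158.5 mL → 158.5 mL × 0.7380952 mg/mL = 116.9881 mg
Total = 88.97 + 116.9881 = 205.9581 mg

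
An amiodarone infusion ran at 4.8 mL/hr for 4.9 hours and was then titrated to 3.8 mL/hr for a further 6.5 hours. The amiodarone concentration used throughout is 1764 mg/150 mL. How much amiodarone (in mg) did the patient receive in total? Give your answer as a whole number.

Concentration = 1764 mg ÷ 150 mL = 11.76 mg/mL
Stage 1: 4.8 mL/hr × 4.9 hr = 23.52 mL → 23.52 mL × 11.76 mg/mL = 276.5952 mg
Stage 2: 3.8 mL/hr × 6.5 hr = 24.7 mL → 24.7 mL × 11.76 mg/mL = 290.472 mg
Total = 276.5952 + 290.472 = 567.0672 mg

567 mg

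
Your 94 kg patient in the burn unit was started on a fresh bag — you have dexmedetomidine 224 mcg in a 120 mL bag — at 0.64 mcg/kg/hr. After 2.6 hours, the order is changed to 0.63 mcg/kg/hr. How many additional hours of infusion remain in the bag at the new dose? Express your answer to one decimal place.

Initial rate:
Dose = 0.64 mcg/kg/hr × 94 kg = 60.16 mcg/hr
Concentration = 224 mcg ÷ 120 mL = 1.866667 mcg/mL
Rate = 60.16 mcg/hr ÷ 1.866667 mcg/mL = 32.22857 mL/hr
Volume infused so far = 32.22857 mL/hr × 2.6 hr = 83.79429 mL
Volume remaining = 120 − 83.79429 = 36.20571 mL
New rate:
Dose = 0.63 mcg/kg/hr × 94 kg = 59.22 mcg/hr
Rate = 59.22 mcg/hr ÷ 1.866667 mcg/mL = 31.725 mL/hr
Time remaining = 36.20571 mL ÷ 31.725 mL/hr = 1.141236 hr

1.1 hours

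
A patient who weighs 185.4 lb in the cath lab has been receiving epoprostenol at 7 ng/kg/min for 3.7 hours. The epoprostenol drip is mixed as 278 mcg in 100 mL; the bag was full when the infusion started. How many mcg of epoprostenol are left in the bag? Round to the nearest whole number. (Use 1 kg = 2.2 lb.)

147 mcg

Weight = 185.4 lb ÷ 2.2 lb/kg = 84.27273 kg
Dose = 7 ng/kg/min × 84.27273 kg = 589.9091 ng/min
589.9091 ng/min × 60 min/hr = 35394.55 ng/hr
Concentration = 278 mcg ÷ 100 mL = 2.78 mcg/mL = 2780 ng/mL
Rate = 35394.55 ng/hr ÷ 2780 ng/mL = 12.73185 mL/hr
Volume infused = 12.73185 mL/hr × 3.7 hr = 47.10785 mL
Volume remaining = 100 − 47.10785 = 52.89215 mL
Drug remaining = 52.89215 mL × 2780 ng/mL = 147040.2 ng = 147.0402 mcg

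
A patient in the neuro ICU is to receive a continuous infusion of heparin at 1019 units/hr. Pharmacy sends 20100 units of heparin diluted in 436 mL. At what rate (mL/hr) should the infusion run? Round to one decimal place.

Concentration = 20100 units ÷ 436 mL = 46.10092 units/mL
Rate = 1019 units/hr ÷ 46.10092 units/mL = 22.10368 mL/hr

22.1 mL/hr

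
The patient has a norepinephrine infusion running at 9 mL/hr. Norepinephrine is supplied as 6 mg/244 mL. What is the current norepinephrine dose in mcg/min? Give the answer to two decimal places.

Concentration = 6 mg ÷ 244 mL = 0.02459016 mg/mL = 24.59016 mcg/mL
Drug rate = 9 mL/hr × 24.59016 mcg/mL = 221.3115 mcg/hr
221.3115 mcg/hr ÷ 60 min/hr = 3.688525 mcg/min

3.69 mcg/min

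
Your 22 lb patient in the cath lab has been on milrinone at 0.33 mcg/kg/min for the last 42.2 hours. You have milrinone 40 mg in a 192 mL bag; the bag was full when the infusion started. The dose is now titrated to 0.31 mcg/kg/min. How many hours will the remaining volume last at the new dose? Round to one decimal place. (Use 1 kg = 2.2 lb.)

170.1 hours

Initial rate:
Weight = 22 lb ÷ 2.2 lb/kg = 10 kg
Dose = 0.33 mcg/kg/min × 10 kg = 3.3 mcg/min
3.3 mcg/min × 60 min/hr = 198 mcg/hr
Concentration = 40 mg ÷ 192 mL = 0.2083333 mg/mL = 208.3333 mcg/mL
Rate = 198 mcg/hr ÷ 208.3333 mcg/mL = 0.9504 mL/hr
Volume infused so far = 0.9504 mL/hr × 42.2 hr = 40.10688 mL
Volume remaining = 192 − 40.10688 = 151.8931 mL
New rate:
Dose = 0.31 mcg/kg/min × 10 kg = 3.1 mcg/min
3.1 mcg/min × 60 min/hr = 186 mcg/hr
Rate = 186 mcg/hr ÷ 208.3333 mcg/mL = 0.8928 mL/hr
Time remaining = 151.8931 mL ÷ 0.8928 mL/hr = 170.1312 hr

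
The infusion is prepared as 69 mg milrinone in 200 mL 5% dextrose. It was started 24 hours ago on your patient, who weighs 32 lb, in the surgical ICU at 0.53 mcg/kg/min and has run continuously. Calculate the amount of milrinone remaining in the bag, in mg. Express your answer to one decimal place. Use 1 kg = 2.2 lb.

57.9 mg

Weight = 32 lb ÷ 2.2 lb/kg = 14.54545 kg
Dose = 0.53 mcg/kg/min × 14.54545 kg = 7.709091 mcg/min
7.709091 mcg/min × 60 min/hr = 462.5455 mcg/hr
Concentration = 69 mg ÷ 200 mL = 0.345 mg/mL = 345 mcg/mL
Rate = 462.5455 mcg/hr ÷ 345 mcg/mL = 1.340711 mL/hr
Volume infused = 1.340711 mL/hr × 24 hr = 32.17708 mL
Volume remaining = 200 − 32.17708 = 167.8229 mL
Drug remaining = 167.8229 mL × 345 mcg/mL = 57898.91 mcg = 57.89891 mg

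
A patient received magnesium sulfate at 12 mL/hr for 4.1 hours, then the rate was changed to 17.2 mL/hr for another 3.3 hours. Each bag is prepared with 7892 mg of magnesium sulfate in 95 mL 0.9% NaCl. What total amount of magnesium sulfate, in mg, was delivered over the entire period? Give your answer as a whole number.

8802 mg

Concentration = 7892 mg ÷ 95 mL = 83.07368 mg/mL
Stage 1: 12 mL/hr × 4.1 hr = 49.2 mL → 49.2 mL × 83.07368 mg/mL = 4087.225 mg
Stage 2: 17.2 mL/hr × 3.3 hr = 56.76 mL → 56.76 mL × 83.07368 mg/mL = 4715.262 mg
Total = 4087.225 + 4715.262 = 8802.488 mg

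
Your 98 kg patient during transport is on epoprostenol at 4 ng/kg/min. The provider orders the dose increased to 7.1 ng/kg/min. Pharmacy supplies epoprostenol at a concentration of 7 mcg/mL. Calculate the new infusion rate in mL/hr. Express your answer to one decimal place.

6.0 mL/hr

Dose = 7.1 ng/kg/min × 98 kg = 695.8 ng/min
695.8 ng/min × 60 min/hr = 41748 ng/hr
Concentration = 7 mcg/mL = 7000 ng/mL
Rate = 41748 ng/hr ÷ 7000 ng/mL = 5.964 mL/hr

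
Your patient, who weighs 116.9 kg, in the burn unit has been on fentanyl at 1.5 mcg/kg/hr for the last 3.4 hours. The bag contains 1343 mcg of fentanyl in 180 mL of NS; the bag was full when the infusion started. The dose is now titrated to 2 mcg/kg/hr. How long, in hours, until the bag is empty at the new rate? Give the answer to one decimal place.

Initial rate:
Dose = 1.5 mcg/kg/hr × 116.9 kg = 175.35 mcg/hr
Concentration = 1343 mcg ÷ 180 mL = 7.461111 mcg/mL
Rate = 175.35 mcg/hr ÷ 7.461111 mcg/mL = 23.50186 mL/hr
Volume infused so far = 23.50186 mL/hr × 3.4 hr = 79.90633 mL
Volume remaining = 180 − 79.90633 = 100.0937 mL
New rate:
Dose = 2 mcg/kg/hr × 116.9 kg = 233.8 mcg/hr
Rate = 233.8 mcg/hr ÷ 7.461111 mcg/mL = 31.33582 mL/hr
Time remaining = 100.0937 mL ÷ 31.33582 mL/hr = 3.194226 hr

3.2 hours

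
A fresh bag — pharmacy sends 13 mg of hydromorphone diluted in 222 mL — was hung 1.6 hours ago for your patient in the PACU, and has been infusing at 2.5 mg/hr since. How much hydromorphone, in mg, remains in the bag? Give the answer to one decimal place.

9.0 mg

Concentration = 13 mg ÷ 222 mL = 0.05855856 mg/mL
Rate = 2.5 mg/hr ÷ 0.05855856 mg/mL = 42.69231 mL/hr
Volume infused = 42.69231 mL/hr × 1.6 hr = 68.30769 mL
Volume remaining = 222 − 68.30769 = 153.6923 mL
Drug remaining = 153.6923 mL × 0.05855856 mg/mL = 9 mg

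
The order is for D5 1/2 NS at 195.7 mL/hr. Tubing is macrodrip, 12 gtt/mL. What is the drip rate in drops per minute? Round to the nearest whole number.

195.7 mL/hr ÷ 60 min/hr = 3.261667 mL/min
3.261667 mL/min × 12 gtt/mL = 39.14 gtt/min

39 gtt/min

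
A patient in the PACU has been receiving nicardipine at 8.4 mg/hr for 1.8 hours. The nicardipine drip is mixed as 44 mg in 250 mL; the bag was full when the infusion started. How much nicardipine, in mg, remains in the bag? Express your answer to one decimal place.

28.9 mg

Concentration = 44 mg ÷ 250 mL = 0.176 mg/mL
Rate = 8.4 mg/hr ÷ 0.176 mg/mL = 47.72727 mL/hr
Volume infused = 47.72727 mL/hr × 1.8 hr = 85.90909 mL
Volume remaining = 250 − 85.90909 = 164.0909 mL
Drug remaining = 164.0909 mL × 0.176 mg/mL = 28.88 mg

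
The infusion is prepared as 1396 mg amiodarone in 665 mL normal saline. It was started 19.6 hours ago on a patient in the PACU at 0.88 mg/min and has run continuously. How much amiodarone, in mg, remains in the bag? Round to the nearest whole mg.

0.88 mg/min × 60 min/hr = 52.8 mg/hr
Concentration = 1396 mg ÷ 665 mL = 2.099248 mg/mL
Rate = 52.8 mg/hr ÷ 2.099248 mg/mL = 25.15186 mL/hr
Volume infused = 25.15186 mL/hr × 19.6 hr = 492.9765 mL
Volume remaining = 665 − 492.9765 = 172.0235 mL
Drug remaining = 172.0235 mL × 2.099248 mg/mL = 361.12 mg

361 mg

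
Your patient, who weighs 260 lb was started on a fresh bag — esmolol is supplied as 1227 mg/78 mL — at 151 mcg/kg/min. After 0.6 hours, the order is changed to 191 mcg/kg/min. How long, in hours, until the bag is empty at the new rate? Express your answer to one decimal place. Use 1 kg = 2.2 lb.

Initial rate:
Weight = 260 lb ÷ 2.2 lb/kg = 118.1818 kg
Dose = 151 mcg/kg/min × 118.1818 kg = 17845.45 mcg/min
17845.45 mcg/min × 60 min/hr = 1070727 mcg/hr
Concentration = 1227 mg ÷ 78 mL = 15.73077 mg/mL = 15730.77 mcg/mL
Rate = 1070727 mcg/hr ÷ 15730.77 mcg/mL = 68.06579 mL/hr
Volume infused so far = 68.06579 mL/hr × 0.6 hr = 40.83948 mL
Volume remaining = 78 − 40.83948 = 37.16052 mL
New rate:
Dose = 191 mcg/kg/min × 118.1818 kg = 22572.73 mcg/min
22572.73 mcg/min × 60 min/hr = 1354364 mcg/hr
Rate = 1354364 mcg/hr ÷ 15730.77 mcg/mL = 86.09647 mL/hr
Time remaining = 37.16052 mL ÷ 86.09647 mL/hr = 0.431615 hr

0.4 hours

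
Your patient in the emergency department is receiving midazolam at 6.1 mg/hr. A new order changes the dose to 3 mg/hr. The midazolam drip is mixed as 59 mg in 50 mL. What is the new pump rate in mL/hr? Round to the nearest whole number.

3 mL/hr

Concentration = 59 mg ÷ 50 mL = 1.18 mg/mL
Rate = 3 mg/hr ÷ 1.18 mg/mL = 2.542373 mL/hr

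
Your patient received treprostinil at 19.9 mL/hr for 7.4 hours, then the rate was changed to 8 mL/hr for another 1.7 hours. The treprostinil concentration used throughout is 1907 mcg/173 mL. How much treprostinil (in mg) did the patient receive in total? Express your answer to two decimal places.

1.77 mg

Concentration = 1907 mcg ÷ 173 mL = 11.02312 mcg/mL
Stage 1: 19.9 mL/hr × 7.4 hr = 147.26 mL → 147.26 mL × 11.02312 mcg/mL = 1623.265 mcg
Stage 2: 8 mL/hr × 1.7 hr = 13.6 mL → 13.6 mL × 11.02312 mcg/mL = 149.9145 mcg
Total = 1623.265 + 149.9145 = 1773.179 mcg = 1.773179 mg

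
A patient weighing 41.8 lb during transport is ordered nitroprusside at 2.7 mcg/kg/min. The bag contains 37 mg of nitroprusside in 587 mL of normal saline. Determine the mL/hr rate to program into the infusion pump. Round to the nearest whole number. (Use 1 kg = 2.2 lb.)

Weight = 41.8 lb ÷ 2.2 lb/kg = 19 kg
Dose = 2.7 mcg/kg/min × 19 kg = 51.3 mcg/min
51.3 mcg/min × 60 min/hr = 3078 mcg/hr
Concentration = 37 mg ÷ 587 mL = 0.06303237 mg/mL = 63.03237 mcg/mL
Rate = 3078 mcg/hr ÷ 63.03237 mcg/mL = 48.83205 mL/hr

49 mL/hr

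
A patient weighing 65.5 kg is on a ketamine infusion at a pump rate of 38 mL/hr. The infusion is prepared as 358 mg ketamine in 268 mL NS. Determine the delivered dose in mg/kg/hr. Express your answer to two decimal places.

0.77 mg/kg/hr

Concentration = 358 mg ÷ 268 mL = 1.335821 mg/mL
Drug rate = 38 mL/hr × 1.335821 mg/mL = 50.76119 mg/hr
50.76119 mg/hr ÷ 65.5 kg = 0.7749801 mg/kg/hr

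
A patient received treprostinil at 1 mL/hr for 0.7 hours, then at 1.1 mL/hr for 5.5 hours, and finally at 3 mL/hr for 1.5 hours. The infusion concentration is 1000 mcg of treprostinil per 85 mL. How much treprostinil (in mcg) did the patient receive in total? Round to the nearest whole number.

132 mcg

Concentration = 1000 mcg ÷ 85 mL = 11.76471 mcg/mL
Stage 1: 1 mL/hr × 0.7 hr = 0.7 mL → 0.7 mL × 11.76471 mcg/mL = 8.235294 mcg
Stage 2: 1.1 mL/hr × 5.5 hr = 6.05 mL → 6.05 mL × 11.76471 mcg/mL = 71.17647 mcg
Stage 3: 3 mL/hr × 1.5 hr = 4.5 mL → 4.5 mL × 11.76471 mcg/mL = 52.94118 mcg
Total = 8.235294 + 71.17647 + 52.94118 = 132.3529 mcg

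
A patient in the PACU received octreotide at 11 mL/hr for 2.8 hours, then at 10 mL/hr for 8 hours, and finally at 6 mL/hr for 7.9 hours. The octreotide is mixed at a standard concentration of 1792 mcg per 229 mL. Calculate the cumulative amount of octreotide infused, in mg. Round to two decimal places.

Concentration = 1792 mcg ÷ 229 mL = 7.825328 mcg/mL
Stage 1: 11 mL/hr × 2.8 hr = 30.8 mL → 30.8 mL × 7.825328 mcg/mL = 241.0201 mcg
Stage 2: 10 mL/hr × 8 hr = 80 mL → 80 mL × 7.825328 mcg/mL = 626.0262 mcg
Stage 3: 6 mL/hr × 7.9 hr = 47.4 mL → 47.4 mL × 7.825328 mcg/mL = 370.9205 mcg
Total = 241.0201 + 626.0262 + 370.9205 = 1237.967 mcg = 1.237967 mg

1.24 mg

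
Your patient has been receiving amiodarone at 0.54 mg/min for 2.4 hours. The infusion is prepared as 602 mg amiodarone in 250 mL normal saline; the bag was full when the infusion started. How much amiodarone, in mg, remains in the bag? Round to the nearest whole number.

0.54 mg/min × 60 min/hr = 32.4 mg/hr
Concentration = 602 mg ÷ 250 mL = 2.408 mg/mL
Rate = 32.4 mg/hr ÷ 2.408 mg/mL = 13.45515 mL/hr
Volume infused = 13.45515 mL/hr × 2.4 hr = 32.29236 mL
Volume remaining = 250 − 32.29236 = 217.7076 mL
Drug remaining = 217.7076 mL × 2.408 mg/mL = 524.24 mg

524 mg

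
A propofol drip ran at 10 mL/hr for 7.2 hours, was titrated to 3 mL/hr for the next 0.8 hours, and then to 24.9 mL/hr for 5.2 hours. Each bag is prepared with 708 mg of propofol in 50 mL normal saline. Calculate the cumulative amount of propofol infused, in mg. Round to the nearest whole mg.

2887 mg

Concentration = 708 mg ÷ 50 mL = 14.16 mg/mL
Stage 1: 10 mL/hr × 7.2 hr = 72 mL → 72 mL × 14.16 mg/mL = 1019.52 mg
Stage 2: 3 mL/hr × 0.8 hr = 2.4 mL → 2.4 mL × 14.16 mg/mL = 33.984 mg
Stage 3: 24.9 mL/hr × 5.2 hr = 129.48 mL → 129.48 mL × 14.16 mg/mL = 1833.437 mg
Total = 1019.52 + 33.984 + 1833.437 = 2886.941 mg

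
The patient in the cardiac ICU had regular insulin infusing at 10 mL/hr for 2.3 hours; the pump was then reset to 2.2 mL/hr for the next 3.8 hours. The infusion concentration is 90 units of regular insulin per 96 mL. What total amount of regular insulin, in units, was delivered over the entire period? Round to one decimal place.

29.4 units

Concentration = 90 units ÷ 96 mL = 0.9375 units/mL
Stage 1: 10 mL/hr × 2.3 hr = 23 mL → 23 mL × 0.9375 units/mL = 21.5625 units
Stage 2: 2.2 mL/hr × 3.8 hr = 8.36 mL → 8.36 mL × 0.9375 units/mL = 7.8375 units
Total = 21.5625 + 7.8375 = 29.4 units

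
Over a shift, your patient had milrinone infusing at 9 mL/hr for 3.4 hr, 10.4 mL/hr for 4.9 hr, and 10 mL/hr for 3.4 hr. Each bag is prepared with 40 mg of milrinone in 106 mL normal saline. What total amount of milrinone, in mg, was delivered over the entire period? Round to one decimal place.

Concentration = 40 mg ÷ 106 mL = 0.3773585 mg/mL
Stage 1: 9 mL/hr × 3.4 hr = 30.6 mL → 30.6 mL × 0.3773585 mg/mL = 11.54717 mg
Stage 2: 10.4 mL/hr × 4.9 hr = 50.96 mL → 50.96 mL × 0.3773585 mg/mL = 19.23019 mg
Stage 3: 10 mL/hr × 3.4 hr = 34 mL → 34 mL × 0.3773585 mg/mL = 12.83019 mg
Total = 11.54717 + 19.23019 + 12.83019 = 43.60755 mg

43.6 mg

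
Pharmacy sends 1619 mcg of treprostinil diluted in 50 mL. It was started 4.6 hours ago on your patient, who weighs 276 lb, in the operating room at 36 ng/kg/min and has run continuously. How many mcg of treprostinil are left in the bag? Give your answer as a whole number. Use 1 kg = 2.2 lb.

372 mcg

Weight = 276 lb ÷ 2.2 lb/kg = 125.4545 kg
Dose = 36 ng/kg/min × 125.4545 kg = 4516.364 ng/min
4516.364 ng/min × 60 min/hr = 270981.8 ng/hr
Concentration = 1619 mcg ÷ 50 mL = 32.38 mcg/mL = 32380 ng/mL
Rate = 270981.8 ng/hr ÷ 32380 ng/mL = 8.368802 mL/hr
Volume infused = 8.368802 mL/hr × 4.6 hr = 38.49649 mL
Volume remaining = 50 − 38.49649 = 11.50351 mL
Drug remaining = 11.50351 mL × 32380 ng/mL = 372483.6 ng = 372.4836 mcg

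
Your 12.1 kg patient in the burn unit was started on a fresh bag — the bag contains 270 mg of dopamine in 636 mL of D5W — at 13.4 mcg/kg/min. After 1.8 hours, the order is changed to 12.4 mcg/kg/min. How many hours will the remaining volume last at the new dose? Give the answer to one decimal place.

28.0 hours

Initial rate:
Dose = 13.4 mcg/kg/min × 12.1 kg = 162.14 mcg/min
162.14 mcg/min × 60 min/hr = 9728.4 mcg/hr
Concentration = 270 mg ÷ 636 mL = 0.4245283 mg/mL = 424.5283 mcg/mL
Rate = 9728.4 mcg/hr ÷ 424.5283 mcg/mL = 22.91579 mL/hr
Volume infused so far = 22.91579 mL/hr × 1.8 hr = 41.24842 mL
Volume remaining = 636 − 41.24842 = 594.7516 mL
New rate:
Dose = 12.4 mcg/kg/min × 12.1 kg = 150.04 mcg/min
150.04 mcg/min × 60 min/hr = 9002.4 mcg/hr
Rate = 9002.4 mcg/hr ÷ 424.5283 mcg/mL = 21.20565 mL/hr
Time remaining = 594.7516 mL ÷ 21.20565 mL/hr = 28.04684 hr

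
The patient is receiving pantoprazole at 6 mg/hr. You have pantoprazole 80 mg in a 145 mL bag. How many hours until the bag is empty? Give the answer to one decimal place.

Concentration = 80 mg ÷ 145 mL = 0.5517241 mg/mL
Rate = 6 mg/hr ÷ 0.5517241 mg/mL = 10.875 mL/hr
Duration = 145 mL ÷ 10.875 mL/hr = 13.33333 hr

13.3 hours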